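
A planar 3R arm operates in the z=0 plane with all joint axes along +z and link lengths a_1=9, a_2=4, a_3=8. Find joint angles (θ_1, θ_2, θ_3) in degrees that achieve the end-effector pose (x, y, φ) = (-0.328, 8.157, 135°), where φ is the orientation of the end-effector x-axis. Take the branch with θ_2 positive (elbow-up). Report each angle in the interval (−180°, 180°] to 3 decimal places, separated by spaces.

wrist centre = target − a_3·(cos φ, sin φ) = (5.3289, 2.5001)
cos θ_2 = (34.6474−9²−4²)/(2·9·4) = -0.8660; θ_2 = 149.9980° (elbow-up)
β = atan2(2.5001,5.3289) = 25.1346°; ψ = atan2(2.0001,5.5360) = 19.8646°
θ_1 = β − ψ = 5.2701°
θ_3 = φ − θ_1 − θ_2 = -20.2681° (wrapped to (-180°,180°])

5.270 149.998 -20.268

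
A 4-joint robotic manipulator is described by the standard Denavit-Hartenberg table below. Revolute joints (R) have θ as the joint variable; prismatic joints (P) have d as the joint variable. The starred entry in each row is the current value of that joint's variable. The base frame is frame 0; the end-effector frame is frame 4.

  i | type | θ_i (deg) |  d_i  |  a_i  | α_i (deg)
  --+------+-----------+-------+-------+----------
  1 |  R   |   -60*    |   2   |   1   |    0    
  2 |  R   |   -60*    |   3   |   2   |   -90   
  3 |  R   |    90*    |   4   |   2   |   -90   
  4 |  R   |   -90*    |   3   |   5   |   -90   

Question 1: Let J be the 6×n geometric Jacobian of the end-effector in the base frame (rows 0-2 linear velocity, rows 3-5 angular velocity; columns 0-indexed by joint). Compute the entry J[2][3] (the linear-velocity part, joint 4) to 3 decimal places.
-5.000

axis z_3 = (0.5000,0.8660,-0.0000); lever o_n−o_3 = (5.8301,0.0981,0.0000)
cross product → J_v[:, 3] = (0.0000,-0.0000,-5.0000)
J_ω[:, 3] = z_3
entry J[2][3] = -5.0000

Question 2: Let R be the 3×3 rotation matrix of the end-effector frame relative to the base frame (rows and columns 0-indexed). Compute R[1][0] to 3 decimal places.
End-effector x-axis (col 0 of R) = (0.8660,-0.5000,0.0000)
R[1][0] = -0.5000

-0.500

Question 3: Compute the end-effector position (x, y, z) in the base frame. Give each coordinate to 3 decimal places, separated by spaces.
8.794 -4.500 3.000

after link 1: o_1 = (0.5000, -0.8660, 2.0000)
after link 2: o_2 = (-0.5000, -2.5981, 5.0000)
after link 3: o_3 = (2.9641, -4.5981, 3.0000)
after link 4: o_4 = (8.7942, -4.5000, 3.0000)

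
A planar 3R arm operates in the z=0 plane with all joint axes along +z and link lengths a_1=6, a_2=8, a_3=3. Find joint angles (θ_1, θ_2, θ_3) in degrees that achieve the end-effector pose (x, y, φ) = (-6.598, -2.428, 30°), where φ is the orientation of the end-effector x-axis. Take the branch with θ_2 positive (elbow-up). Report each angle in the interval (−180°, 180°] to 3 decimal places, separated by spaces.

149.998 90.002 150.000

wrist centre = target − a_3·(cos φ, sin φ) = (-9.1961, -3.9280)
cos θ_2 = (99.9970−6²−8²)/(2·6·8) = -0.0000; θ_2 = 90.0018° (elbow-up)
β = atan2(-3.9280,-9.1961) = -156.8708°; ψ = atan2(8.0000,5.9998) = 53.1312°
θ_1 = β − ψ = -210.0020°
θ_3 = φ − θ_1 − θ_2 = 150.0003° (wrapped to (-180°,180°])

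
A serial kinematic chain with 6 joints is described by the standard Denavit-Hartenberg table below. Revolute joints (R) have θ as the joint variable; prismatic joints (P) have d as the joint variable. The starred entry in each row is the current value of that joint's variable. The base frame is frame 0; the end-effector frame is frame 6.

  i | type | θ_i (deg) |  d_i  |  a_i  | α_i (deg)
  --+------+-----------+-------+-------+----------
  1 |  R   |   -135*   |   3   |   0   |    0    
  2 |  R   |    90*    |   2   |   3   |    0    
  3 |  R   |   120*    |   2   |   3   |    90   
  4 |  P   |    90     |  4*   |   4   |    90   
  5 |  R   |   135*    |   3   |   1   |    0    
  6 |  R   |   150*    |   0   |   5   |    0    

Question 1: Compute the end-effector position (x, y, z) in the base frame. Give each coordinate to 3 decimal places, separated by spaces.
3.556 3.706 11.587

after link 1: o_1 = (0.0000, 0.0000, 3.0000)
after link 2: o_2 = (2.1213, -2.1213, 5.0000)
after link 3: o_3 = (2.8978, 0.7765, 7.0000)
after link 4: o_4 = (6.7615, -0.2588, 11.0000)
after link 5: o_5 = (8.2210, 2.4559, 10.2929)
after link 6: o_6 = (3.5559, 3.7059, 11.5870)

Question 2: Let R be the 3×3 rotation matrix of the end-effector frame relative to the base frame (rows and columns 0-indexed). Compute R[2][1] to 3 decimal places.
End-effector y-axis (col 1 of R) = (0.2500,-0.0670,0.9659)
R[2][1] = 0.9659

0.966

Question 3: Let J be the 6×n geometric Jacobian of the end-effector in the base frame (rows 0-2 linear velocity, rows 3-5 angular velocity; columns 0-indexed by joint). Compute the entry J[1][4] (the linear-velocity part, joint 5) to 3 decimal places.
-0.152

axis z_4 = (0.2588,0.9659,-0.0000); lever o_n−o_4 = (-3.2056,3.9648,0.5870)
cross product → J_v[:, 4] = (0.5670,-0.1519,4.1225)
J_ω[:, 4] = z_4
entry J[1][4] = -0.1519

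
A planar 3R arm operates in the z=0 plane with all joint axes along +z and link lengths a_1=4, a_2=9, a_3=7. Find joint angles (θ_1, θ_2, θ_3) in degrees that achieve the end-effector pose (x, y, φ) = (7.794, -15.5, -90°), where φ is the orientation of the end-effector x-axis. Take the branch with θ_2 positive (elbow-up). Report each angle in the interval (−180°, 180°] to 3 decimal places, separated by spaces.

wrist centre = target − a_3·(cos φ, sin φ) = (7.7940, -8.5000)
cos θ_2 = (132.9964−4²−9²)/(2·4·9) = 0.5000; θ_2 = 60.0033° (elbow-up)
β = atan2(-8.5000,7.7940) = -47.4810°; ψ = atan2(7.7945,8.4996) = 42.5223°
θ_1 = β − ψ = -90.0033°
θ_3 = φ − θ_1 − θ_2 = -60.0000° (wrapped to (-180°,180°])

-90.003 60.003 -60.000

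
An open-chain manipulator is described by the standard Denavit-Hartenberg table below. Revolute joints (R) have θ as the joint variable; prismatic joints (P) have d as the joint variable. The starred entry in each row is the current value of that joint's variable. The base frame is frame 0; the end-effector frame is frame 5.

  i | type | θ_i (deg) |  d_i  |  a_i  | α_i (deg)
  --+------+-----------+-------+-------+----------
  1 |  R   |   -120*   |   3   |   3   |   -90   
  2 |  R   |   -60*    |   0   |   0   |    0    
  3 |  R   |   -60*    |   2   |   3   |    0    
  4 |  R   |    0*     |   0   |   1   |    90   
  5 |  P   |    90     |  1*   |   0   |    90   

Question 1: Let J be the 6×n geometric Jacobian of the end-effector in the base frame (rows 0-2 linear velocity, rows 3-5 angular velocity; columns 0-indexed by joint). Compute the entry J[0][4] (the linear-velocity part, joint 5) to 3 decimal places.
0.433

prismatic axis z_4 = (0.4330,0.7500,-0.5000)
J_v[:, 4] = z_4; J_ω[:, 4] = (0,0,0)
entry J[0][4] = 0.4330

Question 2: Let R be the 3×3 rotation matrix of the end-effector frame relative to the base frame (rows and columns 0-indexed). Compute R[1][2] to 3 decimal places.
0.433

End-effector z-axis (col 2 of R) = (0.2500,0.4330,0.8660)
R[1][2] = 0.4330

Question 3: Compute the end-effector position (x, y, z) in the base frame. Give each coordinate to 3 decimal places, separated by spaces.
1.665 -1.116 5.964

after link 1: o_1 = (-1.5000, -2.5981, 3.0000)
after link 2: o_2 = (-1.5000, -2.5981, 3.0000)
after link 3: o_3 = (0.9821, -2.2990, 5.5981)
after link 4: o_4 = (1.2321, -1.8660, 6.4641)
after link 5: o_5 = (1.6651, -1.1160, 5.9641)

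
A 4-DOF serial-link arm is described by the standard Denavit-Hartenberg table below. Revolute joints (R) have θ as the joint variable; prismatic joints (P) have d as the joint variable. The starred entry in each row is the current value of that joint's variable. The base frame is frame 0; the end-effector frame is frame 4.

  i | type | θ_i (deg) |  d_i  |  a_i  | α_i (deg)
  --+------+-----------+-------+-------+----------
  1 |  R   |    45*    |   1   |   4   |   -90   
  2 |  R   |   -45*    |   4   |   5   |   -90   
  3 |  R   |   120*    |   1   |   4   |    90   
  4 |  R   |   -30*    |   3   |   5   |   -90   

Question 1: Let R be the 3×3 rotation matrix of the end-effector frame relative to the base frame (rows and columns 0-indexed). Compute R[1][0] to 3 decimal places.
-0.997

End-effector x-axis (col 0 of R) = (0.0638,-0.9968,0.0474)
R[1][0] = -0.9968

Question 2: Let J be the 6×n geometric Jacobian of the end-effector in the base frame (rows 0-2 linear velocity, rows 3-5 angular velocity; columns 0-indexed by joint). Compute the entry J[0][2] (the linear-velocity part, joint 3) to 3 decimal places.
axis z_2 = (0.5000,0.5000,-0.7071); lever o_n−o_2 = (4.6283,-7.6953,-0.0474)
cross product → J_v[:, 2] = (-5.4651,-3.2490,-6.1618)
J_ω[:, 2] = z_2
entry J[0][2] = -5.4651

-5.465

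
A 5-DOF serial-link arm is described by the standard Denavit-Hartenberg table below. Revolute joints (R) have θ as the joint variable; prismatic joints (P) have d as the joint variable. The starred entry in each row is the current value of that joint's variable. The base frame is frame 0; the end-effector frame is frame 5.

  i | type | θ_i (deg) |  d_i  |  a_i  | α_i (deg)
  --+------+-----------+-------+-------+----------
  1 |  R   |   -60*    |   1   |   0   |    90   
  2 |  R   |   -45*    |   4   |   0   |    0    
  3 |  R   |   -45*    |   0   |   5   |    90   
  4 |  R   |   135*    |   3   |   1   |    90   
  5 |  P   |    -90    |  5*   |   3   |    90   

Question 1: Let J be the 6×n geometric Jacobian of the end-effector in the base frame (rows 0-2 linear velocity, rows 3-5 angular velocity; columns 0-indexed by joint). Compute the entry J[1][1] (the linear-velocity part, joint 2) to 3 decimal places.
-6.780

axis z_1 = (-0.8660,-0.5000,0.0000); lever o_n−o_1 = (-7.1383,-4.1213,-7.8284)
cross product → J_v[:, 1] = (3.9142,-6.7796,0.0000)
J_ω[:, 1] = z_1
entry J[1][1] = -6.7796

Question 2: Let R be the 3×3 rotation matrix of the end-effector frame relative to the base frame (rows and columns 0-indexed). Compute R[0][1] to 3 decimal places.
-0.612

End-effector y-axis (col 1 of R) = (-0.6124,-0.3536,-0.7071)
R[0][1] = -0.6124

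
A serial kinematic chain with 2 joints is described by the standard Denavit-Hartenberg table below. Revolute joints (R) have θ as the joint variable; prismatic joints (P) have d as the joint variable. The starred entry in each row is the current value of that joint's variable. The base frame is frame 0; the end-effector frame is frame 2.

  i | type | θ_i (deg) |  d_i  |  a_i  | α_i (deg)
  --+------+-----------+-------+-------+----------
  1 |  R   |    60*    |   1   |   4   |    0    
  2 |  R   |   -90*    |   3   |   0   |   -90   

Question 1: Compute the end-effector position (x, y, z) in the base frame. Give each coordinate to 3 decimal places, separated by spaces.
after link 1: o_1 = (2.0000, 3.4641, 1.0000)
after link 2: o_2 = (2.0000, 3.4641, 4.0000)

2.000 3.464 4.000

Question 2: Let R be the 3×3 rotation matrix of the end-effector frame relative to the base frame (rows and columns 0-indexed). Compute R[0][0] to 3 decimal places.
0.866

End-effector x-axis (col 0 of R) = (0.8660,-0.5000,0.0000)
R[0][0] = 0.8660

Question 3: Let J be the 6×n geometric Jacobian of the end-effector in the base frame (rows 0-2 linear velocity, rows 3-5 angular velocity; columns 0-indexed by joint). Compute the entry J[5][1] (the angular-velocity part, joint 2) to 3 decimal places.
1.000

axis z_1 = (0.0000,0.0000,1.0000); lever o_n−o_1 = (0.0000,0.0000,3.0000)
cross product → J_v[:, 1] = (0.0000,0.0000,0.0000)
J_ω[:, 1] = z_1
entry J[5][1] = 1.0000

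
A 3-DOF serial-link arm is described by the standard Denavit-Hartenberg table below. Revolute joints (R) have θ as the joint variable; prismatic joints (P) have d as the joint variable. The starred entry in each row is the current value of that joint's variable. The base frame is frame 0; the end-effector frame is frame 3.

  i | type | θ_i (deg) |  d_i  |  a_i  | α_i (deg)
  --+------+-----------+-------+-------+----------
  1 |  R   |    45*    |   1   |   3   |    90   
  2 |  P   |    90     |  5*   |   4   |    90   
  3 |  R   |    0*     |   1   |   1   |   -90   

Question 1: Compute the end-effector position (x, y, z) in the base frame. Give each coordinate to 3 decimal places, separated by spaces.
6.364 -0.707 6.000

after link 1: o_1 = (2.1213, 2.1213, 1.0000)
after link 2: o_2 = (5.6569, -1.4142, 5.0000)
after link 3: o_3 = (6.3640, -0.7071, 6.0000)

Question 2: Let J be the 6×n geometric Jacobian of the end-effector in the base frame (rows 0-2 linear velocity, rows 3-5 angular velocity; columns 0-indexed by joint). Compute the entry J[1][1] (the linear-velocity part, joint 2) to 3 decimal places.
prismatic axis z_1 = (0.7071,-0.7071,0.0000)
J_v[:, 1] = z_1; J_ω[:, 1] = (0,0,0)
entry J[1][1] = -0.7071

-0.707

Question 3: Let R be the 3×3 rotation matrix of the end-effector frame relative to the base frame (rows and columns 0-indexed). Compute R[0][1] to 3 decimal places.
-0.707

End-effector y-axis (col 1 of R) = (-0.7071,-0.7071,0.0000)
R[0][1] = -0.7071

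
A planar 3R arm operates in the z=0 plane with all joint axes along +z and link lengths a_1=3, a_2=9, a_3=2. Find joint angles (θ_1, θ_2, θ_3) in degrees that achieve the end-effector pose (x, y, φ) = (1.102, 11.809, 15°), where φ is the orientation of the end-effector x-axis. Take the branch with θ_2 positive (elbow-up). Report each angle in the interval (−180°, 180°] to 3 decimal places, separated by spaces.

wrist centre = target − a_3·(cos φ, sin φ) = (-0.8299, 11.2914)
cos θ_2 = (128.1835−3²−9²)/(2·3·9) = 0.7071; θ_2 = 45.0004° (elbow-up)
β = atan2(11.2914,-0.8299) = 94.2034°; ψ = atan2(6.3640,9.3639) = 34.2012°
θ_1 = β − ψ = 60.0021°
θ_3 = φ − θ_1 − θ_2 = -90.0025° (wrapped to (-180°,180°])

60.002 45.000 -90.003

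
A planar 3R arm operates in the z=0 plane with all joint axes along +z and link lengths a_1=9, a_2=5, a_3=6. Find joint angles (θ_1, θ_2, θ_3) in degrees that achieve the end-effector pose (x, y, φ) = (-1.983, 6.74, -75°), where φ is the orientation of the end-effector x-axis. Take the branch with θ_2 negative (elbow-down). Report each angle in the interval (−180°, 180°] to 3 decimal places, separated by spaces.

wrist centre = target − a_3·(cos φ, sin φ) = (-3.5359, 12.5356)
cos θ_2 = (169.6428−9²−5²)/(2·9·5) = 0.7071; θ_2 = -44.9971° (elbow-down)
β = atan2(12.5356,-3.5359) = 105.7522°; ψ = atan2(-3.5354,12.5357) = -15.7497°
θ_1 = β − ψ = 121.5019°
θ_3 = φ − θ_1 − θ_2 = -151.5048° (wrapped to (-180°,180°])

121.502 -44.997 -151.505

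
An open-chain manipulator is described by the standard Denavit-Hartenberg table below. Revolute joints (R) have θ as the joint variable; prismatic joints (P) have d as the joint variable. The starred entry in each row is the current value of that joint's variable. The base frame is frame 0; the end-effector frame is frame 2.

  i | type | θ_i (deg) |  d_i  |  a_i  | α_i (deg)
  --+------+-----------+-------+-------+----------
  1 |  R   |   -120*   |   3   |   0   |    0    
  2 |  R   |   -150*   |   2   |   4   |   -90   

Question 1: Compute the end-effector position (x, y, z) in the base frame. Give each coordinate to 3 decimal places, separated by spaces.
-0.000 4.000 5.000

after link 1: o_1 = (0.0000, 0.0000, 3.0000)
after link 2: o_2 = (-0.0000, 4.0000, 5.0000)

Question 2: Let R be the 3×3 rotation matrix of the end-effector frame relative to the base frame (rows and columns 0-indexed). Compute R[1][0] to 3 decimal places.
End-effector x-axis (col 0 of R) = (-0.0000,1.0000,0.0000)
R[1][0] = 1.0000

1.000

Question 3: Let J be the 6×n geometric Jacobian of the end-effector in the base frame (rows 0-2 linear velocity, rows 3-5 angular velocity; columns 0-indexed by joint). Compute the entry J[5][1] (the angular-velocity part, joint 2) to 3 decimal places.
axis z_1 = (0.0000,0.0000,1.0000); lever o_n−o_1 = (-0.0000,4.0000,2.0000)
cross product → J_v[:, 1] = (-4.0000,-0.0000,0.0000)
J_ω[:, 1] = z_1
entry J[5][1] = 1.0000

1.000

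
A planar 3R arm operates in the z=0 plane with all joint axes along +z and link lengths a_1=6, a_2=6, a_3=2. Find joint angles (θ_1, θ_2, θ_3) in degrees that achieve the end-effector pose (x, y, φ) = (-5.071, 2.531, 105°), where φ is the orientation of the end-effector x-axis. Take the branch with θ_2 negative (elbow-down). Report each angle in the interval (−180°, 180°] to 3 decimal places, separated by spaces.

-119.998 -134.996 -0.006

wrist centre = target − a_3·(cos φ, sin φ) = (-4.5534, 0.5991)
cos θ_2 = (21.0921−6²−6²)/(2·6·6) = -0.7071; θ_2 = -134.9958° (elbow-down)
β = atan2(0.5991,-4.5534) = 172.5039°; ψ = atan2(-4.2430,1.7577) = -67.4979°
θ_1 = β − ψ = 240.0018°
θ_3 = φ − θ_1 − θ_2 = -0.0060° (wrapped to (-180°,180°])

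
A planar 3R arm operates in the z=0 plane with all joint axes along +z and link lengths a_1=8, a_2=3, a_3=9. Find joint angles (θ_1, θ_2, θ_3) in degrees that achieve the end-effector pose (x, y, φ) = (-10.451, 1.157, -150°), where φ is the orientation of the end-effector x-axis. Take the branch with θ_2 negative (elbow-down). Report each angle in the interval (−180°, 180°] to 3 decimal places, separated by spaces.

134.999 -134.998 -150.001

wrist centre = target − a_3·(cos φ, sin φ) = (-2.6568, 5.6570)
cos θ_2 = (39.0601−8²−3²)/(2·8·3) = -0.7071; θ_2 = -134.9980° (elbow-down)
β = atan2(5.6570,-2.6568) = 115.1568°; ψ = atan2(-2.1214,5.8788) = -19.8424°
θ_1 = β − ψ = 134.9992°
θ_3 = φ − θ_1 − θ_2 = -150.0012° (wrapped to (-180°,180°])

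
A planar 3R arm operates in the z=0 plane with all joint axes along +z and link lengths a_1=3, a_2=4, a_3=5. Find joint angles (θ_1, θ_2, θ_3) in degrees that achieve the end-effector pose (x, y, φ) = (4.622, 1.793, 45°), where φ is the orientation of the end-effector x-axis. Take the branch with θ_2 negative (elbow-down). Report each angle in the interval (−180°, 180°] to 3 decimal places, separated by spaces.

wrist centre = target − a_3·(cos φ, sin φ) = (1.0865, -1.7425)
cos θ_2 = (4.2168−3²−4²)/(2·3·4) = -0.8660; θ_2 = -149.9931° (elbow-down)
β = atan2(-1.7425,1.0865) = -58.0566°; ψ = atan2(-2.0004,-0.4639) = -103.0552°
θ_1 = β − ψ = 44.9986°
θ_3 = φ − θ_1 − θ_2 = 149.9945° (wrapped to (-180°,180°])

44.999 -149.993 149.995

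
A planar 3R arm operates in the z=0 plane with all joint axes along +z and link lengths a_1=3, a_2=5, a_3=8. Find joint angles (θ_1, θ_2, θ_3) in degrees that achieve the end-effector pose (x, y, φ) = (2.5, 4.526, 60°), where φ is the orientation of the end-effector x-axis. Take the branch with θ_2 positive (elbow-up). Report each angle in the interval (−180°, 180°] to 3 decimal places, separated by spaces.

wrist centre = target − a_3·(cos φ, sin φ) = (-1.5000, -2.4022)
cos θ_2 = (8.0206−3²−5²)/(2·3·5) = -0.8660; θ_2 = 149.9949° (elbow-up)
β = atan2(-2.4022,-1.5000) = -121.9818°; ψ = atan2(2.5004,-1.3299) = 118.0076°
θ_1 = β − ψ = -239.9893°
θ_3 = φ − θ_1 − θ_2 = 149.9945° (wrapped to (-180°,180°])

120.011 149.995 149.994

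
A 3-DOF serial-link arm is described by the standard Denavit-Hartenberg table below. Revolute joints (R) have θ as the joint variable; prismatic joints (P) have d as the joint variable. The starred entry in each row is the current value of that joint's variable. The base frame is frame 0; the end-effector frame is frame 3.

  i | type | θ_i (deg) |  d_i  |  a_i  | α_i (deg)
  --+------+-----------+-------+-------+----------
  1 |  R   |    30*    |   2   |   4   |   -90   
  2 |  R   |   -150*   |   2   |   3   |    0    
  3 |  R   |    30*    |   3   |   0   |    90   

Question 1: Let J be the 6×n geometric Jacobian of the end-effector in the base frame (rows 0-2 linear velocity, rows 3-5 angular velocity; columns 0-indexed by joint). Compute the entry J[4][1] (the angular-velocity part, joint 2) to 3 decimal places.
0.866

axis z_1 = (-0.5000,0.8660,0.0000); lever o_n−o_1 = (-4.7500,3.0311,1.5000)
cross product → J_v[:, 1] = (1.2990,0.7500,2.5981)
J_ω[:, 1] = z_1
entry J[4][1] = 0.8660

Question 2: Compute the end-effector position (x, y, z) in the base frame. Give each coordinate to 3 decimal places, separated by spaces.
-1.286 5.031 3.500

after link 1: o_1 = (3.4641, 2.0000, 2.0000)
after link 2: o_2 = (0.2141, 2.4330, 3.5000)
after link 3: o_3 = (-1.2859, 5.0311, 3.5000)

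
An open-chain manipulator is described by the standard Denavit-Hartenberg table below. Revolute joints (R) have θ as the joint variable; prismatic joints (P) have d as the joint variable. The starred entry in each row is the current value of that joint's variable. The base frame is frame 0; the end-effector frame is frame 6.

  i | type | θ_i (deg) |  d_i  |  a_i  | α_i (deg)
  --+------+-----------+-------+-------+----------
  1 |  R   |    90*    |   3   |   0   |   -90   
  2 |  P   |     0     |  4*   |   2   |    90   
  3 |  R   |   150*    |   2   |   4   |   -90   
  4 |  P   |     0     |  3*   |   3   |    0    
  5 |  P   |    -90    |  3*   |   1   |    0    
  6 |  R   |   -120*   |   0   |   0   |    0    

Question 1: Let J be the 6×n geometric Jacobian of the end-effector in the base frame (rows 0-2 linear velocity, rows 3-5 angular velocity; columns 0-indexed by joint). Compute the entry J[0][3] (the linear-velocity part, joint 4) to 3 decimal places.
prismatic axis z_3 = (0.8660,-0.5000,0.0000)
J_v[:, 3] = z_3; J_ω[:, 3] = (0,0,0)
entry J[0][3] = 0.8660

0.866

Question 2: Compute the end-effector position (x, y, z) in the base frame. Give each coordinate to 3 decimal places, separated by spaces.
after link 1: o_1 = (0.0000, 0.0000, 3.0000)
after link 2: o_2 = (-4.0000, 2.0000, 3.0000)
after link 3: o_3 = (-6.0000, -1.4641, 5.0000)
after link 4: o_4 = (-4.9019, -5.5622, 5.0000)
after link 5: o_5 = (-2.3038, -7.0622, 6.0000)
after link 6: o_6 = (-2.3038, -7.0622, 6.0000)

-2.304 -7.062 6.000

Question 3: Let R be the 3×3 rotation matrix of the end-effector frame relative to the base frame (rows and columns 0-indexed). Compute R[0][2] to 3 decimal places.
0.866

End-effector z-axis (col 2 of R) = (0.8660,-0.5000,0.0000)
R[0][2] = 0.8660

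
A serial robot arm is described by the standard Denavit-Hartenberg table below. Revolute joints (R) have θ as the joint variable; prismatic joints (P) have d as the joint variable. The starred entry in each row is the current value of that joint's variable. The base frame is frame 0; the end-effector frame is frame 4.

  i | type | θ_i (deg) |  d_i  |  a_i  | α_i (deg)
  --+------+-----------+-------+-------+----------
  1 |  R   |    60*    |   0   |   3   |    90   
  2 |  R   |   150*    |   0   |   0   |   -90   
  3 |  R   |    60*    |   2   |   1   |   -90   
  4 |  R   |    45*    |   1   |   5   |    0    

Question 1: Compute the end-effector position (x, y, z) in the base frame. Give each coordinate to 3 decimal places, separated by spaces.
-2.558 4.426 2.031

after link 1: o_1 = (1.5000, 2.5981, 0.0000)
after link 2: o_2 = (1.5000, 2.5981, 0.0000)
after link 3: o_3 = (0.0335, 1.7901, -1.4821)
after link 4: o_4 = (-2.5578, 4.4256, 2.0307)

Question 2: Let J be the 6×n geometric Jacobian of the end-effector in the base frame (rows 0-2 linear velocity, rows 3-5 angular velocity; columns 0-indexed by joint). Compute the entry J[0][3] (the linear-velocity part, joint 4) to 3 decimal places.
axis z_3 = (-0.0580,0.8995,-0.4330); lever o_n−o_3 = (-2.5912,2.6356,3.5127)
cross product → J_v[:, 3] = (4.3010,1.3258,2.1780)
J_ω[:, 3] = z_3
entry J[0][3] = 4.3010

4.301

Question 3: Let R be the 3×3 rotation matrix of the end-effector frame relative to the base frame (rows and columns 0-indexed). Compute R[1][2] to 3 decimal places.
End-effector z-axis (col 2 of R) = (-0.0580,0.8995,-0.4330)
R[1][2] = 0.8995

0.900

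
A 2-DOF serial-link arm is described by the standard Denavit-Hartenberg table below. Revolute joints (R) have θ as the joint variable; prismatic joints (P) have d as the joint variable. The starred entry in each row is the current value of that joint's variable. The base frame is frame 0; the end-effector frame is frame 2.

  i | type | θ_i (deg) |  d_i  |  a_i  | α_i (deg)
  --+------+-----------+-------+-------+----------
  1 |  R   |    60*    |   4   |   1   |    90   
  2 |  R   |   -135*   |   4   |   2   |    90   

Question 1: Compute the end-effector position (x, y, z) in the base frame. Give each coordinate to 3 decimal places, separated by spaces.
3.257 -2.359 2.586

after link 1: o_1 = (0.5000, 0.8660, 4.0000)
after link 2: o_2 = (3.2570, -2.3587, 2.5858)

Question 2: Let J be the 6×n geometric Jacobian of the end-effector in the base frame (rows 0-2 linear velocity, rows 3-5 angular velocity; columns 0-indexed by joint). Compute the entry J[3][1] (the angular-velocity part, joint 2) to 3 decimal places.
axis z_1 = (0.8660,-0.5000,0.0000); lever o_n−o_1 = (2.7570,-3.2247,-1.4142)
cross product → J_v[:, 1] = (0.7071,1.2247,-1.4142)
J_ω[:, 1] = z_1
entry J[3][1] = 0.8660

0.866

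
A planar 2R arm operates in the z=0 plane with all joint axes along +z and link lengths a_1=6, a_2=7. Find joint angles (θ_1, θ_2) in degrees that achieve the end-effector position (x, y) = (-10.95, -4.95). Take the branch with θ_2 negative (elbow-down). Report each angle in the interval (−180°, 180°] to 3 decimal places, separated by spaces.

cos θ_2 = (144.4050−6²−7²)/(2·6·7) = 0.7072; θ_2 = -44.9923° (elbow-down)
β = atan2(-4.9500,-10.9500) = -155.6744°; ψ = atan2(-4.9491,10.9504) = -24.3208°
θ_1 = β − ψ = -131.3537°

-131.354 -44.992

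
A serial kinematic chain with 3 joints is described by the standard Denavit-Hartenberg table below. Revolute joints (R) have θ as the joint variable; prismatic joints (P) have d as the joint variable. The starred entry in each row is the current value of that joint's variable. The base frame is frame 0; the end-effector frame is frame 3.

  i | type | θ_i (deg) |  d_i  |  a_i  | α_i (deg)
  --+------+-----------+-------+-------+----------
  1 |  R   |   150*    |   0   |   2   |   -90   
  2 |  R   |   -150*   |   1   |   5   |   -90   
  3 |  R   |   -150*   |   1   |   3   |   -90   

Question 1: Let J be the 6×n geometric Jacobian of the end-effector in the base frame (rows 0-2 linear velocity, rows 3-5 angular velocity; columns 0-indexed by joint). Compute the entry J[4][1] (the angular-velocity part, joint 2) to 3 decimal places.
axis z_1 = (-0.5000,-0.8660,0.0000); lever o_n−o_1 = (0.1184,-2.9551,2.0670)
cross product → J_v[:, 1] = (-1.7901,1.0335,1.5801)
J_ω[:, 1] = z_1
entry J[4][1] = -0.8660

-0.866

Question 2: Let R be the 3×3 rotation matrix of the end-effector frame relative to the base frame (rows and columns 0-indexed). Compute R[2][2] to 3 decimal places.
End-effector z-axis (col 2 of R) = (-0.0580,-0.9665,0.2500)
R[2][2] = 0.2500

0.250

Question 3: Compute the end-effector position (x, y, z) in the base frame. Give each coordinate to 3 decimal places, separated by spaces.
-1.614 -1.955 2.067

after link 1: o_1 = (-1.7321, 1.0000, 0.0000)
after link 2: o_2 = (1.5179, -2.0311, 2.5000)
after link 3: o_3 = (-1.6136, -1.9551, 2.0670)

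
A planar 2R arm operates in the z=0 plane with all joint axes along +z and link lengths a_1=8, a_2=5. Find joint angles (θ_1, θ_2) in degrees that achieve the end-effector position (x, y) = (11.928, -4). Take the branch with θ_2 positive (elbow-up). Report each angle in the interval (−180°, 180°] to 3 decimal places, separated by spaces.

-30.003 30.007

cos θ_2 = (158.2772−8²−5²)/(2·8·5) = 0.8660; θ_2 = 30.0069° (elbow-up)
β = atan2(-4.0000,11.9280) = -18.5386°; ψ = atan2(2.5005,12.3298) = 11.4643°
θ_1 = β − ψ = -30.0029°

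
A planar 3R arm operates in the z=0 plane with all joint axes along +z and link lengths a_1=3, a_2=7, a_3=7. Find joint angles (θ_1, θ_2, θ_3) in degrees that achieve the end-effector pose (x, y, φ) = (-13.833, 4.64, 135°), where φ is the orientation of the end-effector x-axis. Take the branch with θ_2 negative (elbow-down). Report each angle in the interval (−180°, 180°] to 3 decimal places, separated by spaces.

-135.009 -59.987 -30.004

wrist centre = target − a_3·(cos φ, sin φ) = (-8.8833, -0.3097)
cos θ_2 = (79.0081−3²−7²)/(2·3·7) = 0.5002; θ_2 = -59.9872° (elbow-down)
β = atan2(-0.3097,-8.8833) = -178.0030°; ψ = atan2(-6.0614,6.5014) = -42.9943°
θ_1 = β − ψ = -135.0087°
θ_3 = φ − θ_1 − θ_2 = -30.0041° (wrapped to (-180°,180°])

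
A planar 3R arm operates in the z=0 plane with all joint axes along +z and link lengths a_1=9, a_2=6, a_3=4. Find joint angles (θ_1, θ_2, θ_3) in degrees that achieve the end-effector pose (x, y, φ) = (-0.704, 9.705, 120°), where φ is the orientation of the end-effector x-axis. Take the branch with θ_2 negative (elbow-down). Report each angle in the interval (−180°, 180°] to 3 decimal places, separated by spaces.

wrist centre = target − a_3·(cos φ, sin φ) = (1.2960, 6.2409)
cos θ_2 = (40.6284−9²−6²)/(2·9·6) = -0.7071; θ_2 = -135.0030° (elbow-down)
β = atan2(6.2409,1.2960) = 78.2686°; ψ = atan2(-4.2424,4.7571) = -41.7266°
θ_1 = β − ψ = 119.9952°
θ_3 = φ − θ_1 − θ_2 = 135.0079° (wrapped to (-180°,180°])

119.995 -135.003 135.008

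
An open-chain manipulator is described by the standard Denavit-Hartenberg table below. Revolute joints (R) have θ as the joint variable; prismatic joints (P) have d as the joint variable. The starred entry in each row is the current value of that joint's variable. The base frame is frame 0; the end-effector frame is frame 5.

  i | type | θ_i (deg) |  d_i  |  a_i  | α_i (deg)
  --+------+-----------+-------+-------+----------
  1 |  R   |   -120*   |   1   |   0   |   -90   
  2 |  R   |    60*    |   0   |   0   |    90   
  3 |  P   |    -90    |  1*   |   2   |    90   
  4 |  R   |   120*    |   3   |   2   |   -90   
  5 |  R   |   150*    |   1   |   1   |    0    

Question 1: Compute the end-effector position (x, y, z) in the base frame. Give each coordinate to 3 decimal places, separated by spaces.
-0.508 0.254 3.906

after link 1: o_1 = (0.0000, 0.0000, 1.0000)
after link 2: o_2 = (0.0000, 0.0000, 1.0000)
after link 3: o_3 = (-2.1651, 0.2500, 1.5000)
after link 4: o_4 = (-1.2990, -0.2500, 4.9641)
after link 5: o_5 = (-0.5078, 0.2545, 3.9061)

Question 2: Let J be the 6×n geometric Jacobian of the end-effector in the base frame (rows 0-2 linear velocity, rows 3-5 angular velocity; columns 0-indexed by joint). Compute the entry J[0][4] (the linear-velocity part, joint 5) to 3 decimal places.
axis z_4 = (0.9665,-0.0580,-0.2500); lever o_n−o_4 = (0.7913,0.5045,-1.0580)
cross product → J_v[:, 4] = (0.1875,0.8248,0.5335)
J_ω[:, 4] = z_4
entry J[0][4] = 0.1875

0.187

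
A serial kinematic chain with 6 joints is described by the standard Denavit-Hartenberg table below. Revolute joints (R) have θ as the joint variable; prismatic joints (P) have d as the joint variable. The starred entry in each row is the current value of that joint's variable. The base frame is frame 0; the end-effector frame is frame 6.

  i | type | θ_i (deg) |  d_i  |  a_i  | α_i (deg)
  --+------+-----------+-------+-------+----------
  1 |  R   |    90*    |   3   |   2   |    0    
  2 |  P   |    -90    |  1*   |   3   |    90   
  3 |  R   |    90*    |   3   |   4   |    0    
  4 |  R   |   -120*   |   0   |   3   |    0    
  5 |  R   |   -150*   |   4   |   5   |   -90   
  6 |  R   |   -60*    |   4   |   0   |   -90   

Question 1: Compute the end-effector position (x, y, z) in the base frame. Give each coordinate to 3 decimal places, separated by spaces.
after link 1: o_1 = (0.0000, 2.0000, 3.0000)
after link 2: o_2 = (3.0000, 2.0000, 4.0000)
after link 3: o_3 = (3.0000, -1.0000, 8.0000)
after link 4: o_4 = (5.5981, -1.0000, 6.5000)
after link 5: o_5 = (0.5981, -5.0000, 6.5000)
after link 6: o_6 = (0.5981, -5.0000, 2.5000)

0.598 -5.000 2.500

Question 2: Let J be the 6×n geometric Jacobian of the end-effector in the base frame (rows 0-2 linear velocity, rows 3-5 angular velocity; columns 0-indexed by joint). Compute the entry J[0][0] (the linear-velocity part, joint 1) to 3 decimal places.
axis z_0 = ẑ; lever o_n−o_0 = (0.5981,-5.0000,2.5000)
cross product → J_v[:, 0] = (5.0000,0.5981,-0.0000)
J_ω[:, 0] = z_0
entry J[0][0] = 5.0000

5.000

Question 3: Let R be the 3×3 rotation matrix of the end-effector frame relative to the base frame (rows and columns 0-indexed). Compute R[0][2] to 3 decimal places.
End-effector z-axis (col 2 of R) = (-0.8660,0.5000,-0.0000)
R[0][2] = -0.8660

-0.866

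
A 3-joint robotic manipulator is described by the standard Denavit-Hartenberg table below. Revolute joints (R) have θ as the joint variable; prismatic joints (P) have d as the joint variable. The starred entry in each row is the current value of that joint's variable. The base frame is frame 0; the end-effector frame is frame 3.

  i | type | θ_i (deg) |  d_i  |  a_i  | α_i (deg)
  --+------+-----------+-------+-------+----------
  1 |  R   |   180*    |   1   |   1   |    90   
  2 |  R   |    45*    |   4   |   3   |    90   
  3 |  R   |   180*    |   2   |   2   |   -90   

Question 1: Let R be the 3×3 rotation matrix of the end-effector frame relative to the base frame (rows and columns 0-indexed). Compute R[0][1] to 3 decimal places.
0.707

End-effector y-axis (col 1 of R) = (0.7071,-0.0000,0.7071)
R[0][1] = 0.7071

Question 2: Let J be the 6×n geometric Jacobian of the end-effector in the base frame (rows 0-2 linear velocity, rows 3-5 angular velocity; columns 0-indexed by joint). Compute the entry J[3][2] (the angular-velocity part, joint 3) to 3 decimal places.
-0.707

axis z_2 = (-0.7071,0.0000,-0.7071); lever o_n−o_2 = (0.0000,0.0000,-2.8284)
cross product → J_v[:, 2] = (0.0000,-2.0000,-0.0000)
J_ω[:, 2] = z_2
entry J[3][2] = -0.7071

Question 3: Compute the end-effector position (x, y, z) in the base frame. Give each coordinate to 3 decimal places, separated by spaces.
-3.121 4.000 0.293

after link 1: o_1 = (-1.0000, 0.0000, 1.0000)
after link 2: o_2 = (-3.1213, 4.0000, 3.1213)
after link 3: o_3 = (-3.1213, 4.0000, 0.2929)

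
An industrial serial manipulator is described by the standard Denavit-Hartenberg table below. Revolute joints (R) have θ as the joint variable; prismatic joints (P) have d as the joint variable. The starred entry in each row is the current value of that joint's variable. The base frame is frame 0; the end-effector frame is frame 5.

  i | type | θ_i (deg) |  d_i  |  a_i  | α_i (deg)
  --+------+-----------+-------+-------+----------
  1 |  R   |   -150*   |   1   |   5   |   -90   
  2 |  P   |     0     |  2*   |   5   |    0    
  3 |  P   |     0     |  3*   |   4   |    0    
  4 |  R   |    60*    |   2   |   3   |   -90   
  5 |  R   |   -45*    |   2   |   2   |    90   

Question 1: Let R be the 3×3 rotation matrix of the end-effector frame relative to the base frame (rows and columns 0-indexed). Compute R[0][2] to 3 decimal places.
0.660

End-effector z-axis (col 2 of R) = (0.6597,-0.4356,0.6124)
R[0][2] = 0.6597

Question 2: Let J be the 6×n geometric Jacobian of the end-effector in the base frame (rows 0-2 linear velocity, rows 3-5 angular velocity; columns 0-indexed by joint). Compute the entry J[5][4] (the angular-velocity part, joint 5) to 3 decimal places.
-0.500

axis z_4 = (0.7500,0.4330,-0.5000); lever o_n−o_4 = (1.5947,-0.7123,-2.2247)
cross product → J_v[:, 4] = (-1.3195,0.8712,-1.2247)
J_ω[:, 4] = z_4
entry J[5][4] = -0.5000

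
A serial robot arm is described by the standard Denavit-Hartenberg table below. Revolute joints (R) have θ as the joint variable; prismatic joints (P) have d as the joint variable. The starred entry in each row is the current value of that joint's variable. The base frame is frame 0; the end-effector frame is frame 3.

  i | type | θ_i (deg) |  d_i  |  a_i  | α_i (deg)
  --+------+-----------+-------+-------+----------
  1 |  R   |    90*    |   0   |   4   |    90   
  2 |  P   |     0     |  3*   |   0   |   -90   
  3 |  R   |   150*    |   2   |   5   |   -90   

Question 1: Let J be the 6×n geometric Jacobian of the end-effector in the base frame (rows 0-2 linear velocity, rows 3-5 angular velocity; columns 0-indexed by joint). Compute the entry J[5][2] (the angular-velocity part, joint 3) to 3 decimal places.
1.000

axis z_2 = (0.0000,0.0000,1.0000); lever o_n−o_2 = (-2.5000,-4.3301,2.0000)
cross product → J_v[:, 2] = (4.3301,-2.5000,0.0000)
J_ω[:, 2] = z_2
entry J[5][2] = 1.0000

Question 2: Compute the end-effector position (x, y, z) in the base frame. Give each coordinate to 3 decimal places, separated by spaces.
0.500 -0.330 2.000

after link 1: o_1 = (0.0000, 4.0000, 0.0000)
after link 2: o_2 = (3.0000, 4.0000, 0.0000)
after link 3: o_3 = (0.5000, -0.3301, 2.0000)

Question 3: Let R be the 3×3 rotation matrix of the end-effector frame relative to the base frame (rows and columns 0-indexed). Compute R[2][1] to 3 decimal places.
-1.000

End-effector y-axis (col 1 of R) = (0.0000,-0.0000,-1.0000)
R[2][1] = -1.0000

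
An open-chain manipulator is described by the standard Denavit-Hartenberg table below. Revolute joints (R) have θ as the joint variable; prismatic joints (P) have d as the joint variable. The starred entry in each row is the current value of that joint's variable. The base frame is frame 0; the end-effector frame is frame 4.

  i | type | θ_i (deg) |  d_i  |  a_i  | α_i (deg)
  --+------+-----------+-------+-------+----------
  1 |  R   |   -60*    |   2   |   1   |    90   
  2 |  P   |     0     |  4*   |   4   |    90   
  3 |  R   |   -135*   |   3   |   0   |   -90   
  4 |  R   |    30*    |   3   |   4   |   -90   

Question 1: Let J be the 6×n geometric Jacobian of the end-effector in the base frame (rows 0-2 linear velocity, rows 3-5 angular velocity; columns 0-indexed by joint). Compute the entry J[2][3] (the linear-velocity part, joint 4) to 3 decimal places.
axis z_3 = (0.9659,-0.2588,-0.0000); lever o_n−o_3 = (3.7944,2.5696,2.0000)
cross product → J_v[:, 3] = (-0.5176,-1.9319,3.4641)
J_ω[:, 3] = z_3
entry J[2][3] = 3.4641

3.464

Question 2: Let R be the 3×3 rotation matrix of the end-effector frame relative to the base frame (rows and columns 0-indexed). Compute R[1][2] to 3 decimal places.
-0.483

End-effector z-axis (col 2 of R) = (-0.1294,-0.4830,0.8660)
R[1][2] = -0.4830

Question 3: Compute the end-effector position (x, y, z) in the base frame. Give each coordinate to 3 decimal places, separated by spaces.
2.830 -3.761 1.000

after link 1: o_1 = (0.5000, -0.8660, 2.0000)
after link 2: o_2 = (-0.9641, -6.3301, 2.0000)
after link 3: o_3 = (-0.9641, -6.3301, -1.0000)
after link 4: o_4 = (2.8303, -3.7605, 1.0000)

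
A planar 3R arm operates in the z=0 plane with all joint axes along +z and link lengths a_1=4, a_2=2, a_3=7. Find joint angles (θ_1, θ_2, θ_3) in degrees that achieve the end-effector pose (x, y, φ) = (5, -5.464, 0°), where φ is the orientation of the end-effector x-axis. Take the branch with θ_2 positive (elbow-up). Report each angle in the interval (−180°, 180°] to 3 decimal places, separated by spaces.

wrist centre = target − a_3·(cos φ, sin φ) = (-2.0000, -5.4640)
cos θ_2 = (33.8553−4²−2²)/(2·4·2) = 0.8660; θ_2 = 30.0080° (elbow-up)
β = atan2(-5.4640,-2.0000) = -110.1043°; ψ = atan2(1.0002,5.7319) = 9.8987°
θ_1 = β − ψ = -120.0029°
θ_3 = φ − θ_1 − θ_2 = 89.9950° (wrapped to (-180°,180°])

-120.003 30.008 89.995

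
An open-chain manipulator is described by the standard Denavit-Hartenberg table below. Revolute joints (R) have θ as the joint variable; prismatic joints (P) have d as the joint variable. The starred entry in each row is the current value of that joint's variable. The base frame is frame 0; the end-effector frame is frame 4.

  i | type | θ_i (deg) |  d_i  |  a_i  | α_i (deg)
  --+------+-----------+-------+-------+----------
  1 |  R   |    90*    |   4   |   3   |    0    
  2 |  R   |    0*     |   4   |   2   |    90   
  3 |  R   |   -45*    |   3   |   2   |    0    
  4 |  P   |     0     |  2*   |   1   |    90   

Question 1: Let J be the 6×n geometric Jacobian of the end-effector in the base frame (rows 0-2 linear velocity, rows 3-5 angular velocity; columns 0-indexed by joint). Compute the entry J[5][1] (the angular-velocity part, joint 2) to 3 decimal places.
axis z_1 = (0.0000,0.0000,1.0000); lever o_n−o_1 = (5.0000,4.1213,1.8787)
cross product → J_v[:, 1] = (-4.1213,5.0000,0.0000)
J_ω[:, 1] = z_1
entry J[5][1] = 1.0000

1.000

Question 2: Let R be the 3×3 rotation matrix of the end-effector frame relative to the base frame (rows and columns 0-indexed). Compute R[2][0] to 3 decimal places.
-0.707

End-effector x-axis (col 0 of R) = (0.0000,0.7071,-0.7071)
R[2][0] = -0.7071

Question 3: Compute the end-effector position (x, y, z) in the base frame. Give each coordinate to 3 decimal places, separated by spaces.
5.000 7.121 5.879

after link 1: o_1 = (0.0000, 3.0000, 4.0000)
after link 2: o_2 = (0.0000, 5.0000, 8.0000)
after link 3: o_3 = (3.0000, 6.4142, 6.5858)
after link 4: o_4 = (5.0000, 7.1213, 5.8787)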